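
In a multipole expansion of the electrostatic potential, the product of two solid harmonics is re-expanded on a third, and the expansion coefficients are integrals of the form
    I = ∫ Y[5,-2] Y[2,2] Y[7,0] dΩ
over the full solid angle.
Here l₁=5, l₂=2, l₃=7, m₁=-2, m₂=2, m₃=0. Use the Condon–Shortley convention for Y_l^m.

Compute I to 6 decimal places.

0.067042

Rules hold: Σm=0, L=14 even, 3≤7≤7.
N = 11·5·15 = 825
Δ = 0!·10!·4!/15! = 1/15015
Racah Σ t=0..0: t=0:+1/57600 = 1/57600
⇒ 3j(5 2 7; 0 0 0)² = 21/715, sgn -1
Racah Σ t=0..0: t=0:+1/725760 = 1/725760
⇒ 3j(5 2 7; -2 2 0)² = 1/429, sgn -1
4πI² = N·(3j₀)²·(3jₘ)² = 105/1859
I = +1·√(0.056482/4π) = 0.06704247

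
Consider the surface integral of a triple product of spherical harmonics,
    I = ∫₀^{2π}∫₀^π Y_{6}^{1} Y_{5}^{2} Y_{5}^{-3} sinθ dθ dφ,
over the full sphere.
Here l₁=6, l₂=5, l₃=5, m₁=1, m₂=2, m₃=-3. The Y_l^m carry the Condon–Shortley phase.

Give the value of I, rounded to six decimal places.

Checks pass: Σm=0; 16 even; l₃=5∈[1,11].
(2·6+1)(2·5+1)(2·5+1) = 1573
Δ: 6! 6! 4! / 17! → 1/28588560
sum: t=1:−1/345600 t=2:+1/13824 t=3:−1/5184 t=4:+1/13824 t=5:−1/345600 = -7/129600
3j²(6 5 5; 0 0 0) = Δ·Π!·Σ² = 80/7293  (sign +1)
sum: t=3:−1/41472 t=4:+1/34560 t=5:−1/345600 = 1/518400
3j²(6 5 5; 1 2 -3) = Δ·Π!·Σ² = 7/36465  (sign +1)
combine: 4πI² = 1573·80/7293·7/36465 = 112/33813
take √, sign +1: I = 0.01623537

0.016235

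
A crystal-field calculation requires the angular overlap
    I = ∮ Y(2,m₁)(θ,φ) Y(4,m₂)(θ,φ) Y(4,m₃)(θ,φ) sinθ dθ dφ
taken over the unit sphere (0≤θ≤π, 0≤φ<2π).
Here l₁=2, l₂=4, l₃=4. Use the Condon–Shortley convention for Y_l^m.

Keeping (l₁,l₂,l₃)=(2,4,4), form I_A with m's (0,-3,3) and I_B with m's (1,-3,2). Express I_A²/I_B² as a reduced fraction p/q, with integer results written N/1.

7/75

Shared (l₁,l₂,l₃)=(2,4,4): N and (l;000)² cancel in I_A²/I_B².
A: Δ = 2!·2!·6!/11! = 1/13860; Racah Σ t=0..1: t=0:+1/480 t=1:−1/720 = 1/1440; ⇒ 3j(2 4 4; 0 -3 3)² = 7/1980, sgn -1
B: Δ = 2!·2!·6!/11! = 1/13860; Racah Σ t=0..1: t=0:+1/240 t=1:−1/1440 = 1/288; ⇒ 3j(2 4 4; 1 -3 2)² = 5/132, sgn +1
I_A²/I_B² = (7/1980)/(5/132) = 7/75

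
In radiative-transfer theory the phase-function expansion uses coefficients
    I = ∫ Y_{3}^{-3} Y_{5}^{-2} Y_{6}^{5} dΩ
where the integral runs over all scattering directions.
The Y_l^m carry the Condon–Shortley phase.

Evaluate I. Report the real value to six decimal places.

Checks pass: Σm=0; 14 even; l₃=6∈[2,8].
(2·3+1)(2·5+1)(2·6+1) = 1001
Δ: 2! 4! 8! / 15! → 1/675675
sum: t=0:+1/8640 t=1:−1/2304 t=2:+1/8640 = -7/34560
3j²(3 5 6; 0 0 0) = Δ·Π!·Σ² = 7/429  (sign -1)
sum: t=2:+1/241920 = 1/241920
3j²(3 5 6; -3 -2 5) = Δ·Π!·Σ² = 2/91  (sign -1)
combine: 4πI² = 1001·7/429·2/91 = 14/39
take √, sign +1: I = 0.16901560

0.169016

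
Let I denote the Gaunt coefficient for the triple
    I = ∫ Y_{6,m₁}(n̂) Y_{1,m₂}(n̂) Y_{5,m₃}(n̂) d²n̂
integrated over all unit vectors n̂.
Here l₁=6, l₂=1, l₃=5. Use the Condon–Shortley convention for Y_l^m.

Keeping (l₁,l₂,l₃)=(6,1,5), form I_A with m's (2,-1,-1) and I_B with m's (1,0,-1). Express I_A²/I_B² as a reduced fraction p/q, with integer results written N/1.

Same 6,1,5: normalisation and zero-m 3j drop out of the ratio.
A: Δ: 2! 10! 0! / 13! → 1/858; sum: t=0:+1/34560 = 1/34560; 3j²(6 1 5; 2 -1 -1) = Δ·Π!·Σ² = 14/429  (sign +1)
B: Δ: 2! 10! 0! / 13! → 1/858; sum: t=1:−1/17280 = -1/17280; 3j²(6 1 5; 1 0 -1) = Δ·Π!·Σ² = 35/858  (sign -1)
I_A²/I_B² = (14/429)/(35/858) = 4/5

4/5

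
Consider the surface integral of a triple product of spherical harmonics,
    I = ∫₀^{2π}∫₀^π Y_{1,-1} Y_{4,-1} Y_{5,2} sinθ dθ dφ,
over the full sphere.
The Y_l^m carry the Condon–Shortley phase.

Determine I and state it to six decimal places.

Rules hold: Σm=0, L=10 even, 3≤5≤5.
N = 3·9·11 = 297
Δ = 0!·2!·8!/11! = 1/495
Racah Σ t=0..0: t=0:+1/576 = 1/576
⇒ 3j(1 4 5; 0 0 0)² = 5/99, sgn -1
Racah Σ t=0..0: t=0:+1/1440 = 1/1440
⇒ 3j(1 4 5; -1 -1 2)² = 7/165, sgn -1
4πI² = N·(3j₀)²·(3jₘ)² = 7/11
I = +1·√(0.636364/4π) = 0.22503380

0.225034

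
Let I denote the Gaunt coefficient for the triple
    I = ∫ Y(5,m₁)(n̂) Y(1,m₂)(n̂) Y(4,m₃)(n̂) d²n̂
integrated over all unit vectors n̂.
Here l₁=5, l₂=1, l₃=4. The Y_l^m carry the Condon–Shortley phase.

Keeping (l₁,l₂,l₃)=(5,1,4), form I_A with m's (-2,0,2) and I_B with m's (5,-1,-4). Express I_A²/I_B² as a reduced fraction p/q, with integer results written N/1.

7/15

Same 5,1,4: normalisation and zero-m 3j drop out of the ratio.
A: Δ: 2! 8! 0! / 11! → 1/495; sum: t=1:−1/1440 = -1/1440; 3j²(5 1 4; -2 0 2) = Δ·Π!·Σ² = 7/165  (sign -1)
B: Δ: 2! 8! 0! / 11! → 1/495; sum: t=0:+1/80640 = 1/80640; 3j²(5 1 4; 5 -1 -4) = Δ·Π!·Σ² = 1/11  (sign +1)
I_A²/I_B² = (7/165)/(1/11) = 7/15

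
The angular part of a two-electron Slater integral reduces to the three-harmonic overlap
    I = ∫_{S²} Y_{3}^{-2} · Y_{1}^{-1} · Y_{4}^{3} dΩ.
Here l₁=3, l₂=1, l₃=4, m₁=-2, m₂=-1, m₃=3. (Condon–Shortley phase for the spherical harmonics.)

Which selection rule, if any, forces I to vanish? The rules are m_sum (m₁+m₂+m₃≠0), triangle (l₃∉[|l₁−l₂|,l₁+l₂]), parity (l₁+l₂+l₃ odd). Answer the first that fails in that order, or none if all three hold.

none

Σmᵢ = 0  ✓
l₃∈[|l₁−l₂|,l₁+l₂]=[2,4], have l₃=4  ✓
Σlᵢ = 8 ⇒ even  ✓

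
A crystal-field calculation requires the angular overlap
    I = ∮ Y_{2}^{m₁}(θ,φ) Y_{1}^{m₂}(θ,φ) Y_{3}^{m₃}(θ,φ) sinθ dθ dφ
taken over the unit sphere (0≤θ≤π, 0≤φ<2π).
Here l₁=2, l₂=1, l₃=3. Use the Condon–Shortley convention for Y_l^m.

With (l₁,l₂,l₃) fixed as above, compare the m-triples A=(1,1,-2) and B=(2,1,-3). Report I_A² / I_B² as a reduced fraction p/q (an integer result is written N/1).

l's match ⇒ only the (l;m) 3-j factors differ between A and B.
A: triangle coeff Δ(2,1,3) = 1/105; Σ_t [0,0]: t=0:+1/12 = 1/12; (3j)²=2/21 [(2 1 3; 1 1 -2)], sign=-1
B: triangle coeff Δ(2,1,3) = 1/105; Σ_t [0,0]: t=0:+1/48 = 1/48; (3j)²=1/7 [(2 1 3; 2 1 -3)], sign=+1
I_A²/I_B² = (2/21)/(1/7) = 2/3

2/3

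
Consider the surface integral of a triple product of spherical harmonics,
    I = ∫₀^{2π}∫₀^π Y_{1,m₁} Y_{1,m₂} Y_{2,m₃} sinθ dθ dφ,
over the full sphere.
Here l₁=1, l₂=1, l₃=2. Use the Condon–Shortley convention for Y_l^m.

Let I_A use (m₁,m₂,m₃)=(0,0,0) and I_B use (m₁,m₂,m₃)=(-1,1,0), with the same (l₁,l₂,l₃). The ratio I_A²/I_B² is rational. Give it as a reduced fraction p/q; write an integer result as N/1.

Same 1,1,2: normalisation and zero-m 3j drop out of the ratio.
A: Δ: 0! 2! 2! / 5! → 1/30; sum: t=0:+1/1 = 1/1; 3j²(1 1 2; 0 0 0) = Δ·Π!·Σ² = 2/15  (sign +1)
B: Δ: 0! 2! 2! / 5! → 1/30; sum: t=0:+1/4 = 1/4; 3j²(1 1 2; -1 1 0) = Δ·Π!·Σ² = 1/30  (sign +1)
I_A²/I_B² = (2/15)/(1/30) = 4/1

4/1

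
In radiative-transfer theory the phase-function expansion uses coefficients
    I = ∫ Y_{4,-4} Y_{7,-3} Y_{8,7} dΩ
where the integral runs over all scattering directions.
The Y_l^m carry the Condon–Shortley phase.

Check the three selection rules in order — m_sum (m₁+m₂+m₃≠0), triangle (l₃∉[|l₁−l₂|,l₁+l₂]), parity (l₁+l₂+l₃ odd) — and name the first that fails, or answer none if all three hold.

Σmᵢ = 0  ✓
l₃∈[|l₁−l₂|,l₁+l₂]=[3,11], have l₃=8  ✓
Σlᵢ = 19 ⇒ odd  ✗

parity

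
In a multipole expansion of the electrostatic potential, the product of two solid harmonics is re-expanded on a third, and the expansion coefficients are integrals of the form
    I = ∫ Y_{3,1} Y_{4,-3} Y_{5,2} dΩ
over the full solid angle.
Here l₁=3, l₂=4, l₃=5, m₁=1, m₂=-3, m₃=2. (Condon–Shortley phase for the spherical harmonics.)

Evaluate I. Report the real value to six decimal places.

Rules hold: Σm=0, L=12 even, 1≤5≤7.
N = 7·9·11 = 693
Δ = 2!·4!·6!/13! = 1/180180
Racah Σ t=0..2: t=0:+1/576 t=1:−1/144 t=2:+1/576 = -1/288
⇒ 3j(3 4 5; 0 0 0)² = 20/1001, sgn +1
Racah Σ t=0..1: t=0:+1/960 t=1:−1/4320 = 7/8640
⇒ 3j(3 4 5; 1 -3 2)² = 343/12870, sgn -1
4πI² = N·(3j₀)²·(3jₘ)² = 686/1859
I = -1·√(0.369016/4π) = -0.17136315

-0.171363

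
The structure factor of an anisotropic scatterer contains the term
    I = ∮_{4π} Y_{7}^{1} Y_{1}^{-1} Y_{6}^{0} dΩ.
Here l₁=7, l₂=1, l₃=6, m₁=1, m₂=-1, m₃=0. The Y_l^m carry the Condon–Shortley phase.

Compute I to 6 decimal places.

Checks pass: Σm=0; 14 even; l₃=6∈[6,8].
(2·7+1)(2·1+1)(2·6+1) = 585
Δ: 2! 12! 0! / 15! → 1/1365
sum: t=1:−1/518400 = -1/518400
3j²(7 1 6; 0 0 0) = Δ·Π!·Σ² = 7/195  (sign -1)
sum: t=0:+1/1036800 = 1/1036800
3j²(7 1 6; 1 -1 0) = Δ·Π!·Σ² = 4/195  (sign +1)
combine: 4πI² = 585·7/195·4/195 = 28/65
take √, sign -1: I = -0.18514731

-0.185147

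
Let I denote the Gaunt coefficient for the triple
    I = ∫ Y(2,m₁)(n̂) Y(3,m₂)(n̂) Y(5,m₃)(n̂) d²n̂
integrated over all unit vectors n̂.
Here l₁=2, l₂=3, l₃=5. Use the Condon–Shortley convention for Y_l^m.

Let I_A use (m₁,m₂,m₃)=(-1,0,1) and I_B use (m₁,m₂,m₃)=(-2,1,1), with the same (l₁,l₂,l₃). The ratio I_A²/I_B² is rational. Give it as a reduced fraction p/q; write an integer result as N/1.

Shared (l₁,l₂,l₃)=(2,3,5): N and (l;000)² cancel in I_A²/I_B².
A: Δ = 0!·4!·6!/11! = 1/2310; Racah Σ t=0..0: t=0:+1/216 = 1/216; ⇒ 3j(2 3 5; -1 0 1)² = 8/231, sgn +1
B: Δ = 0!·4!·6!/11! = 1/2310; Racah Σ t=0..0: t=0:+1/1152 = 1/1152; ⇒ 3j(2 3 5; -2 1 1)² = 1/154, sgn +1
I_A²/I_B² = (8/231)/(1/154) = 16/3

16/3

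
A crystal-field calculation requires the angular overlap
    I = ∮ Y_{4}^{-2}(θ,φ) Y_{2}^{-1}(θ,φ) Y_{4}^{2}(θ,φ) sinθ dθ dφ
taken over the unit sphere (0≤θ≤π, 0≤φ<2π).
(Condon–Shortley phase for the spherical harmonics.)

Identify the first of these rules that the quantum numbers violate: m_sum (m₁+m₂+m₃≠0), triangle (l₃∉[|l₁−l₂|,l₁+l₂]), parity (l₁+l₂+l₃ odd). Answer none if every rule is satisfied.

azimuthal sum: -2 − 1 + 2 = -1  ✗
2 ≤ 4 ≤ 6 (triangle on l)
L = 4 + 2 + 4 = 10 (even)

m_sum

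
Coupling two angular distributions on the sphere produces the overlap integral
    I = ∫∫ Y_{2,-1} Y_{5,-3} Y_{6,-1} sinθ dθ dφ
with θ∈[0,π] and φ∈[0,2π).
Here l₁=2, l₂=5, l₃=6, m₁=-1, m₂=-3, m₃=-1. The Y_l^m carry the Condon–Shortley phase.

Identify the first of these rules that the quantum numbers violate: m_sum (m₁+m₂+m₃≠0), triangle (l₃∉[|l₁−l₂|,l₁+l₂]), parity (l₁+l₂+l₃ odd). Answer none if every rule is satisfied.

m_sum

azimuthal sum: -1 − 3 − 1 = -5  ✗
3 ≤ 6 ≤ 7 (triangle on l)
L = 2 + 5 + 6 = 13 (odd)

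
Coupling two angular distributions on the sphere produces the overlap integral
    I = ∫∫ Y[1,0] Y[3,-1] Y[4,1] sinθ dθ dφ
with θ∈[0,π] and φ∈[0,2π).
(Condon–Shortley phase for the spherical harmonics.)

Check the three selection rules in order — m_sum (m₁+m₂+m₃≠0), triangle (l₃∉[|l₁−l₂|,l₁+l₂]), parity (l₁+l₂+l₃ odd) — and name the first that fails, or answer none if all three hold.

Σmᵢ = 0  ✓
l₃∈[|l₁−l₂|,l₁+l₂]=[2,4], have l₃=4  ✓
Σlᵢ = 8 ⇒ even  ✓

none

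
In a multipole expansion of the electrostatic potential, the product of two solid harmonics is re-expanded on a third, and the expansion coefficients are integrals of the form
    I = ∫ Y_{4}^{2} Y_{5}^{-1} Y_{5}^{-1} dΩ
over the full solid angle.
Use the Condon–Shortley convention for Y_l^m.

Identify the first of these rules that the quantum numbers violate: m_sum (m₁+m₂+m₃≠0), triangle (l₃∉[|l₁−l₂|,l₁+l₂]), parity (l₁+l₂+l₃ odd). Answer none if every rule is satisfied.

m₁+m₂+m₃ = 2 − 1 − 1 = 0  ✓
triangle: |4−5|=1 ≤ l₃=5 ≤ 4+5=9  ✓
parity: l₁+l₂+l₃ = 14 is even  ✓

none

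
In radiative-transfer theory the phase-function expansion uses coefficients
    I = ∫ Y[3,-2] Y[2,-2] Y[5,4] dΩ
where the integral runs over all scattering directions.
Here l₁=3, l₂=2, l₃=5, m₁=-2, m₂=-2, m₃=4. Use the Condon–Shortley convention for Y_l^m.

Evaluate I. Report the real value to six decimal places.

0.268967

m-sum 0 ✓  L=10 even ✓  1≤5≤5 ✓
Π(2lᵢ+1) = 7×5×11 = 385
triangle coeff Δ(3,2,5) = 1/2310
Σ_t [0,0]: t=0:+1/144 = 1/144
(3j)²=10/231 [(3 2 5; 0 0 0)], sign=-1
Σ_t [0,0]: t=0:+1/2880 = 1/2880
(3j)²=3/55 [(3 2 5; -2 -2 4)], sign=-1
⇒ 4πI² = 10/11
I = (+1)√(10/11/(4π)) = 0.26896683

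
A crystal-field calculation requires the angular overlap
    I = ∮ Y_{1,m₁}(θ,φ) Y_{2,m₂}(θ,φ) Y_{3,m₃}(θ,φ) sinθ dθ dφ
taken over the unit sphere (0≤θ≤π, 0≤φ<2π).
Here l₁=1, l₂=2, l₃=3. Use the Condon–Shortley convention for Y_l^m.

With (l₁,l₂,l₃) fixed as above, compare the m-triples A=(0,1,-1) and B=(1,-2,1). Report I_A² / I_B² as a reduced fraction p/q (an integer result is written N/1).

8/1

Same 1,2,3: normalisation and zero-m 3j drop out of the ratio.
A: Δ: 0! 2! 4! / 7! → 1/105; sum: t=0:+1/6 = 1/6; 3j²(1 2 3; 0 1 -1) = Δ·Π!·Σ² = 8/105  (sign +1)
B: Δ: 0! 2! 4! / 7! → 1/105; sum: t=0:+1/48 = 1/48; 3j²(1 2 3; 1 -2 1) = Δ·Π!·Σ² = 1/105  (sign +1)
I_A²/I_B² = (8/105)/(1/105) = 8/1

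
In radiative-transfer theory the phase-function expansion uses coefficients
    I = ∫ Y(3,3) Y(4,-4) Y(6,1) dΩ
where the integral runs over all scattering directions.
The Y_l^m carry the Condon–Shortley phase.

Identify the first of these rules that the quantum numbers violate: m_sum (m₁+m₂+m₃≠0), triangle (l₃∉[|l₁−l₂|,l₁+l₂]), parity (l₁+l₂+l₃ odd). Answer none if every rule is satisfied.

Σmᵢ = 0  ✓
l₃∈[|l₁−l₂|,l₁+l₂]=[1,7], have l₃=6  ✓
Σlᵢ = 13 ⇒ odd  ✗

parity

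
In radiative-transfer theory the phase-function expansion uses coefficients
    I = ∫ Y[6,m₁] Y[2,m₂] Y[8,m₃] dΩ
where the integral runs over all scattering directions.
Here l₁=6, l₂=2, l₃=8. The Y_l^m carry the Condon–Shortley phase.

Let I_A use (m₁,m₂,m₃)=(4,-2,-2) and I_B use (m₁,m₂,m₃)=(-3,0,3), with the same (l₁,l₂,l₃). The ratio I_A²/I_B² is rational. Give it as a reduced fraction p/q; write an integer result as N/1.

3/110

Same 6,2,8: normalisation and zero-m 3j drop out of the ratio.
A: Δ: 0! 12! 4! / 17! → 1/30940; sum: t=0:+1/174182400 = 1/174182400; 3j²(6 2 8; 4 -2 -2) = Δ·Π!·Σ² = 3/6188  (sign +1)
B: Δ: 0! 12! 4! / 17! → 1/30940; sum: t=0:+1/8709120 = 1/8709120; 3j²(6 2 8; -3 0 3) = Δ·Π!·Σ² = 55/3094  (sign -1)
I_A²/I_B² = (3/6188)/(55/3094) = 3/110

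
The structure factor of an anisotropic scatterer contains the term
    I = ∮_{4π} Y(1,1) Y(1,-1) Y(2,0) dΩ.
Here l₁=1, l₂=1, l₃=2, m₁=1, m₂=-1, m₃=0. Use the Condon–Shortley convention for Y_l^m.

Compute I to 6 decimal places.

m-sum 0 ✓  L=4 even ✓  0≤2≤2 ✓
Π(2lᵢ+1) = 3×3×5 = 45
triangle coeff Δ(1,1,2) = 1/30
Σ_t [0,0]: t=0:+1/1 = 1/1
(3j)²=2/15 [(1 1 2; 0 0 0)], sign=+1
Σ_t [0,0]: t=0:+1/4 = 1/4
(3j)²=1/30 [(1 1 2; 1 -1 0)], sign=+1
⇒ 4πI² = 1/5
I = (+1)√(1/5/(4π)) = 0.12615663

0.126157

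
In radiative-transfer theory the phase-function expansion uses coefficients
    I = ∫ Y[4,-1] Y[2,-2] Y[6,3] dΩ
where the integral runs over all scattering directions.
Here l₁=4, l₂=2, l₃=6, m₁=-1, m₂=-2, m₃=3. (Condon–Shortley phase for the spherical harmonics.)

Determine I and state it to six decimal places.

-0.178526

m-sum 0 ✓  L=12 even ✓  2≤6≤6 ✓
Π(2lᵢ+1) = 9×5×13 = 585
triangle coeff Δ(4,2,6) = 1/6435
Σ_t [0,0]: t=0:+1/2304 = 1/2304
(3j)²=5/143 [(4 2 6; 0 0 0)], sign=+1
Σ_t [0,0]: t=0:+1/17280 = 1/17280
(3j)²=14/715 [(4 2 6; -1 -2 3)], sign=-1
⇒ 4πI² = 630/1573
I = (-1)√(630/1573/(4π)) = -0.17852580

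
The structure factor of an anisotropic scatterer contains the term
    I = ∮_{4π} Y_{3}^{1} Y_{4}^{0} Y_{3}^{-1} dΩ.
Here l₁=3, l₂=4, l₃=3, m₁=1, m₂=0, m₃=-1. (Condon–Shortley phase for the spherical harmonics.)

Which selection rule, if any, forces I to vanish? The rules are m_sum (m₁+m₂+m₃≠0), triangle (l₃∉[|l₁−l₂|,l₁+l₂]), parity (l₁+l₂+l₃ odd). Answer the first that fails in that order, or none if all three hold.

none

m₁+m₂+m₃ = 1 + 0 − 1 = 0  ✓
triangle: |3−4|=1 ≤ l₃=3 ≤ 3+4=7  ✓
parity: l₁+l₂+l₃ = 10 is even  ✓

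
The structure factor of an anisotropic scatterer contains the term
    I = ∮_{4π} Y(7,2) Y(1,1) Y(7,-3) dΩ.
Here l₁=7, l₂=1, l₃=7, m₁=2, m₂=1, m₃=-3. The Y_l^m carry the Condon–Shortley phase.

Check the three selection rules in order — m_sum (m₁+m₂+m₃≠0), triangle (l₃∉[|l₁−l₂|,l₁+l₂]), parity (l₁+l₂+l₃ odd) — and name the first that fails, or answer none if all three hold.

parity

azimuthal sum: 2 + 1 − 3 = 0  ✓
6 ≤ 7 ≤ 8 (triangle on l)  ✓
L = 7 + 1 + 7 = 15 (odd)  ✗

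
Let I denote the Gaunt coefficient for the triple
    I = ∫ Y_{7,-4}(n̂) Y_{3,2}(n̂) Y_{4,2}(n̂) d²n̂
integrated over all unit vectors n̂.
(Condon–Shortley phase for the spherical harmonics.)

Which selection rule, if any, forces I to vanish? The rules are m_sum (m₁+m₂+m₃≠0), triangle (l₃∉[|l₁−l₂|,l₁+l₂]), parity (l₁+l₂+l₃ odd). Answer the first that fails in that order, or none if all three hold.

Σmᵢ = 0  ✓
l₃∈[|l₁−l₂|,l₁+l₂]=[4,10], have l₃=4  ✓
Σlᵢ = 14 ⇒ even  ✓

none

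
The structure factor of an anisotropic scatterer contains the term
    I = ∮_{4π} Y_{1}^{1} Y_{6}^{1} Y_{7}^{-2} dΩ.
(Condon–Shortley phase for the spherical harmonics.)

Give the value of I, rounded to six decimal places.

0.209937

m-sum 0 ✓  L=14 even ✓  5≤7≤7 ✓
Π(2lᵢ+1) = 3×13×15 = 585
triangle coeff Δ(1,6,7) = 1/1365
Σ_t [0,0]: t=0:+1/518400 = 1/518400
(3j)²=7/195 [(1 6 7; 0 0 0)], sign=-1
Σ_t [0,0]: t=0:+1/1209600 = 1/1209600
(3j)²=12/455 [(1 6 7; 1 1 -2)], sign=-1
⇒ 4πI² = 36/65
I = (+1)√(36/65/(4π)) = 0.20993732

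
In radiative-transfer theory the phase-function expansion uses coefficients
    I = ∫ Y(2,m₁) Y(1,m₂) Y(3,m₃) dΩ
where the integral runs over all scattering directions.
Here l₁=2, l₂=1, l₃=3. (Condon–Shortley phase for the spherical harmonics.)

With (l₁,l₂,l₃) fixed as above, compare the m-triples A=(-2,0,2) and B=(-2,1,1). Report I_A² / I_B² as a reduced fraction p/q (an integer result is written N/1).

Same 2,1,3: normalisation and zero-m 3j drop out of the ratio.
A: Δ: 0! 4! 2! / 7! → 1/105; sum: t=0:+1/24 = 1/24; 3j²(2 1 3; -2 0 2) = Δ·Π!·Σ² = 1/21  (sign -1)
B: Δ: 0! 4! 2! / 7! → 1/105; sum: t=0:+1/48 = 1/48; 3j²(2 1 3; -2 1 1) = Δ·Π!·Σ² = 1/105  (sign +1)
I_A²/I_B² = (1/21)/(1/105) = 5/1

5/1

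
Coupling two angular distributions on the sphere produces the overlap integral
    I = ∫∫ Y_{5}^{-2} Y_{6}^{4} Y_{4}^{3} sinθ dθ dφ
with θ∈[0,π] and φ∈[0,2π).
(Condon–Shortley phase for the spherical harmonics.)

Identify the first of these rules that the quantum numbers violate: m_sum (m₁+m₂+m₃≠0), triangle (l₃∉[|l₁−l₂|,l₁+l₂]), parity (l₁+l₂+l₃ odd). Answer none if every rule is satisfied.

azimuthal sum: -2 + 4 + 3 = 5  ✗
1 ≤ 4 ≤ 11 (triangle on l)
L = 5 + 6 + 4 = 15 (odd)

m_sum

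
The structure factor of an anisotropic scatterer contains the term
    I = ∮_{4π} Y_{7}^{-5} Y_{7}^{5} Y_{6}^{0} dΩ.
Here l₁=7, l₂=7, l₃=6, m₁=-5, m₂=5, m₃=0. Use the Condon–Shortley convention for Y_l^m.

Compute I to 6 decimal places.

-0.030278

Rules hold: Σm=0, L=20 even, 0≤6≤14.
N = 15·15·13 = 2925
Δ = 8!·6!·6!/21! = 1/2444321880
Racah Σ t=1..7: t=1:−1/2612736000 t=2:+1/20736000 t=3:−1/1658880 t=4:+1/746496 t=5:−1/1658880 t=6:+1/20736000 t=7:−1/2612736000 = 1/4354560
⇒ 3j(7 7 6; 0 0 0)² = 1000/138567, sgn +1
Racah Σ t=6..8: t=6:+1/746496000 t=7:−1/72576000 t=8:+1/92897280 = -1/597196800
⇒ 3j(7 7 6; -5 5 0)² = 55/100776, sgn -1
4πI² = N·(3j₀)²·(3jₘ)² = 15625/1356277
I = -1·√(0.0115205/4π) = -0.03027826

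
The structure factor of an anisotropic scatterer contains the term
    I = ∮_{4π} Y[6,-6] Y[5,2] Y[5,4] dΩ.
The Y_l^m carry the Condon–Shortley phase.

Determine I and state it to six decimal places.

-0.161540

m-sum 0 ✓  L=16 even ✓  1≤5≤11 ✓
Π(2lᵢ+1) = 13×11×11 = 1573
triangle coeff Δ(6,5,5) = 1/28588560
Σ_t [1,5]: t=1:−1/345600 t=2:+1/13824 t=3:−1/5184 t=4:+1/13824 t=5:−1/345600 = -7/129600
(3j)²=80/7293 [(6 5 5; 0 0 0)], sign=+1
Σ_t [6,6]: t=6:+1/3110400 = 1/3110400
(3j)²=21/1105 [(6 5 5; -6 2 4)], sign=-1
⇒ 4πI² = 1232/3757
I = (-1)√(1232/3757/(4π)) = -0.16153991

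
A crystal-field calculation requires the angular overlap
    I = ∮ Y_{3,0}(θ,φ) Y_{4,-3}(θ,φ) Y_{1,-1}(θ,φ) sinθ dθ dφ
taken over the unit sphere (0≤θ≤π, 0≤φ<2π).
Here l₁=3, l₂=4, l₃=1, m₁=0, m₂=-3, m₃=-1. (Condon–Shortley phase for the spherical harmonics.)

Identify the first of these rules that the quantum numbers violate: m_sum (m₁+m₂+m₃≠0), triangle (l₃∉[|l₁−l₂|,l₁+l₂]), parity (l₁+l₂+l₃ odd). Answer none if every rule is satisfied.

Σmᵢ = -4  ✗
l₃∈[|l₁−l₂|,l₁+l₂]=[1,7], have l₃=1
Σlᵢ = 8 ⇒ even

m_sum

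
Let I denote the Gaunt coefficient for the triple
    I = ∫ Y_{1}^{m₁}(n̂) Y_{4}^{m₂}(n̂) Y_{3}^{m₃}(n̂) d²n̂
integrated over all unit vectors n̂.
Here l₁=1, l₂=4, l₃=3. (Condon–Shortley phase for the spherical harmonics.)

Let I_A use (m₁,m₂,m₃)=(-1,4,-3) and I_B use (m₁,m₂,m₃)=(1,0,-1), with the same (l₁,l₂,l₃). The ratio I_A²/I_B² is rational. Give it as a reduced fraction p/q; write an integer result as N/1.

14/3

Same 1,4,3: normalisation and zero-m 3j drop out of the ratio.
A: Δ: 2! 0! 6! / 9! → 1/252; sum: t=2:+1/1440 = 1/1440; 3j²(1 4 3; -1 4 -3) = Δ·Π!·Σ² = 1/9  (sign +1)
B: Δ: 2! 0! 6! / 9! → 1/252; sum: t=0:+1/96 = 1/96; 3j²(1 4 3; 1 0 -1) = Δ·Π!·Σ² = 1/42  (sign +1)
I_A²/I_B² = (1/9)/(1/42) = 14/3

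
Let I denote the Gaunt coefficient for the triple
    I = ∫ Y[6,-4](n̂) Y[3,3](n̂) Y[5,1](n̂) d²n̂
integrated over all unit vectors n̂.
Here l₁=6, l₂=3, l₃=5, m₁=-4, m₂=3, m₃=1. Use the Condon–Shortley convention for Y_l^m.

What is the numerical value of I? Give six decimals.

-0.190675

Checks pass: Σm=0; 14 even; l₃=5∈[3,9].
(2·6+1)(2·3+1)(2·5+1) = 1001
Δ: 4! 8! 2! / 15! → 1/675675
sum: t=1:−1/8640 t=2:+1/2304 t=3:−1/8640 = 7/34560
3j²(6 3 5; 0 0 0) = Δ·Π!·Σ² = 7/429  (sign -1)
sum: t=4:+1/69120 = 1/69120
3j²(6 3 5; -4 3 1) = Δ·Π!·Σ² = 4/143  (sign +1)
combine: 4πI² = 1001·7/429·4/143 = 196/429
take √, sign -1: I = -0.19067531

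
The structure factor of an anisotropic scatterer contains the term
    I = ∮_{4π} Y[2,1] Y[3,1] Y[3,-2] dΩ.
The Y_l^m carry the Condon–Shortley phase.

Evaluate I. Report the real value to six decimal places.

Checks pass: Σm=0; 8 even; l₃=3∈[1,5].
(2·2+1)(2·3+1)(2·3+1) = 245
Δ: 2! 2! 4! / 9! → 1/3780
sum: t=0:+1/24 t=1:−1/4 t=2:+1/24 = -1/6
3j²(2 3 3; 0 0 0) = Δ·Π!·Σ² = 4/105  (sign +1)
sum: t=0:+1/48 t=1:−1/12 = -1/16
3j²(2 3 3; 1 1 -2) = Δ·Π!·Σ² = 1/28  (sign +1)
combine: 4πI² = 245·4/105·1/28 = 1/3
take √, sign +1: I = 0.16286750

0.162868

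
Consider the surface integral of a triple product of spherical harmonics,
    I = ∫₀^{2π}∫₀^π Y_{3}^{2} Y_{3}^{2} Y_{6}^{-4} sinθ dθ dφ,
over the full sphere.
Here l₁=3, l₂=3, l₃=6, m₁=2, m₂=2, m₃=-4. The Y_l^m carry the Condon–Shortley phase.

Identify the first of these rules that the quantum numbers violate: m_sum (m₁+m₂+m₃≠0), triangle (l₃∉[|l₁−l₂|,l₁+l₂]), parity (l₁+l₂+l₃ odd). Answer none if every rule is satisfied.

none

azimuthal sum: 2 + 2 − 4 = 0  ✓
0 ≤ 6 ≤ 6 (triangle on l)  ✓
L = 3 + 3 + 6 = 12 (even)  ✓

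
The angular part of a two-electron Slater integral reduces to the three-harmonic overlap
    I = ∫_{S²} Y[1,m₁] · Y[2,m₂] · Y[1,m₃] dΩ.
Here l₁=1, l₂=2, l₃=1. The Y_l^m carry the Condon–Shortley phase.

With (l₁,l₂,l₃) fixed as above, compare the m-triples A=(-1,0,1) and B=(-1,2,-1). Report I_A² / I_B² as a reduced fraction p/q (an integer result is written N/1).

Shared (l₁,l₂,l₃)=(1,2,1): N and (l;000)² cancel in I_A²/I_B².
A: Δ = 2!·0!·2!/5! = 1/30; Racah Σ t=2..2: t=2:+1/4 = 1/4; ⇒ 3j(1 2 1; -1 0 1)² = 1/30, sgn +1
B: Δ = 2!·0!·2!/5! = 1/30; Racah Σ t=2..2: t=2:+1/4 = 1/4; ⇒ 3j(1 2 1; -1 2 -1)² = 1/5, sgn +1
I_A²/I_B² = (1/30)/(1/5) = 1/6

1/6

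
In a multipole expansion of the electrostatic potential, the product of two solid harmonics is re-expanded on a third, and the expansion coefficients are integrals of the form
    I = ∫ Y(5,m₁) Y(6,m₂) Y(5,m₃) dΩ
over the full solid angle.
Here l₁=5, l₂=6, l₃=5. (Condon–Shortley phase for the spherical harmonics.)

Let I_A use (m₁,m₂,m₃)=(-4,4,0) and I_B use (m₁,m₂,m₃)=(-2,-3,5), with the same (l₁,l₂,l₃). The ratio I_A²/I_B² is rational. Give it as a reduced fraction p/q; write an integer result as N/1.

Same 5,6,5: normalisation and zero-m 3j drop out of the ratio.
A: Δ: 6! 4! 6! / 17! → 1/28588560; sum: t=5:−1/345600 t=6:+1/207360 = 1/518400; 3j²(5 6 5; -4 4 0) = Δ·Π!·Σ² = 12/2431  (sign -1)
B: Δ: 6! 4! 6! / 17! → 1/28588560; sum: t=3:−1/622080 = -1/622080; 3j²(5 6 5; -2 -3 5) = Δ·Π!·Σ² = 105/4862  (sign -1)
I_A²/I_B² = (12/2431)/(105/4862) = 8/35

8/35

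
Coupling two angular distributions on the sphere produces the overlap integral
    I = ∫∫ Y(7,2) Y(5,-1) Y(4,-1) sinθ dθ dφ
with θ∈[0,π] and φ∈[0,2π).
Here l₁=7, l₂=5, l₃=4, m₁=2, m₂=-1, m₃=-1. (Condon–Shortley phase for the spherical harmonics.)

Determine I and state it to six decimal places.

0.139430

m-sum 0 ✓  L=16 even ✓  2≤4≤12 ✓
Π(2lᵢ+1) = 15×11×9 = 1485
triangle coeff Δ(7,5,4) = 1/6126120
Σ_t [3,5]: t=3:−1/69120 t=4:+1/20736 t=5:−1/69120 = 1/51840
(3j)²=280/21879 [(7 5 4; 0 0 0)], sign=+1
Σ_t [2,4]: t=2:+1/103680 t=3:−1/34560 t=4:+1/138240 = -1/82944
(3j)²=125/9724 [(7 5 4; 2 -1 -1)], sign=+1
⇒ 4πI² = 131250/537251
I = (+1)√(131250/537251/(4π)) = 0.13942996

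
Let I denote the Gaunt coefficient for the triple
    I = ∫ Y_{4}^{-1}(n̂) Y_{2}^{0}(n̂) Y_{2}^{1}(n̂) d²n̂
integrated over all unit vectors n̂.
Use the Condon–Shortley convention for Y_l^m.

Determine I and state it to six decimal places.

Rules hold: Σm=0, L=8 even, 2≤2≤6.
N = 9·5·5 = 225
Δ = 4!·4!·0!/9! = 1/630
Racah Σ t=2..2: t=2:+1/16 = 1/16
⇒ 3j(4 2 2; 0 0 0)² = 2/35, sgn +1
Racah Σ t=2..2: t=2:+1/24 = 1/24
⇒ 3j(4 2 2; -1 0 1)² = 1/21, sgn -1
4πI² = N·(3j₀)²·(3jₘ)² = 30/49
I = -1·√(0.612245/4π) = -0.22072812

-0.220728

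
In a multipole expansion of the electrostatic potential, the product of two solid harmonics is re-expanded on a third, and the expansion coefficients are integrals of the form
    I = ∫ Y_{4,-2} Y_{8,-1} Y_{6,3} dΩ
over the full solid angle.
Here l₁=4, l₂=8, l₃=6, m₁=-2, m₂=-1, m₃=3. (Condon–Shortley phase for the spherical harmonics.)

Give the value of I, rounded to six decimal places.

0.158521

m-sum 0 ✓  L=18 even ✓  4≤6≤12 ✓
Π(2lᵢ+1) = 9×17×13 = 1989
triangle coeff Δ(4,8,6) = 1/23279256
Σ_t [2,4]: t=2:+1/1658880 t=3:−1/518400 t=4:+1/1658880 = -1/1382400
(3j)²=504/46189 [(4 8 6; 0 0 0)], sign=-1
Σ_t [4,6]: t=4:+1/2903040 t=5:−1/9676800 t=6:+1/522547200 = 127/522547200
(3j)²=16129/1108536 [(4 8 6; -2 -1 3)], sign=-1
⇒ 4πI² = 3048381/9653501
I = (+1)√(3048381/9653501/(4π)) = 0.15852117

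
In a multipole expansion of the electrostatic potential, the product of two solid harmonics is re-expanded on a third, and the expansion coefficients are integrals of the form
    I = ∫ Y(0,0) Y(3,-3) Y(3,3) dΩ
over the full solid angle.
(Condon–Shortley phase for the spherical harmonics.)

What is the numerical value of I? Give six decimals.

m-sum 0 ✓  L=6 even ✓  3≤3≤3 ✓
Π(2lᵢ+1) = 1×7×7 = 49
triangle coeff Δ(0,3,3) = 1/7
Σ_t [0,0]: t=0:+1/36 = 1/36
(3j)²=1/7 [(0 3 3; 0 0 0)], sign=-1
Σ_t [0,0]: t=0:+1/720 = 1/720
(3j)²=1/7 [(0 3 3; 0 -3 3)], sign=+1
⇒ 4πI² = 1/1
I = (-1)√(1/1/(4π)) = -0.28209479

-0.282095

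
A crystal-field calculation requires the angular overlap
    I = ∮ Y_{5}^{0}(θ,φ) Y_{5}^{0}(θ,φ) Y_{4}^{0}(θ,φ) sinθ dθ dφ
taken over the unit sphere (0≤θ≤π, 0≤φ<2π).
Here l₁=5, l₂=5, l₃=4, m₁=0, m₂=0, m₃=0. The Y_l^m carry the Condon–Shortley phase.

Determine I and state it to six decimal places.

Rules hold: Σm=0, L=14 even, 0≤4≤10.
N = 11·11·9 = 1089
Δ = 6!·4!·4!/15! = 1/3153150
Racah Σ t=1..5: t=1:−1/69120 t=2:+1/1728 t=3:−1/576 t=4:+1/1728 t=5:−1/69120 = -7/11520
⇒ 3j(5 5 4; 0 0 0)² = 2/143, sgn -1
(m-triple is (0,0,0) — same symbol as above.)
4πI² = N·(3j₀)²·(3jₘ)² = 36/169
I = +1·√(0.213018/4π) = 0.13019760

0.130198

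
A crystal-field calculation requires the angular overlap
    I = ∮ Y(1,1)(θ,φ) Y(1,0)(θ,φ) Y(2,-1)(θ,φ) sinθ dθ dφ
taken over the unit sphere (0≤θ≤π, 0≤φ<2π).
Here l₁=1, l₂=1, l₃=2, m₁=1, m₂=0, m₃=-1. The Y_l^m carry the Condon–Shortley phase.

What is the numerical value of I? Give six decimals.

Checks pass: Σm=0; 4 even; l₃=2∈[0,2].
(2·1+1)(2·1+1)(2·2+1) = 45
Δ: 0! 2! 2! / 5! → 1/30
sum: t=0:+1/1 = 1/1
3j²(1 1 2; 0 0 0) = Δ·Π!·Σ² = 2/15  (sign +1)
sum: t=0:+1/2 = 1/2
3j²(1 1 2; 1 0 -1) = Δ·Π!·Σ² = 1/10  (sign -1)
combine: 4πI² = 45·2/15·1/10 = 3/5
take √, sign -1: I = -0.21850969

-0.218510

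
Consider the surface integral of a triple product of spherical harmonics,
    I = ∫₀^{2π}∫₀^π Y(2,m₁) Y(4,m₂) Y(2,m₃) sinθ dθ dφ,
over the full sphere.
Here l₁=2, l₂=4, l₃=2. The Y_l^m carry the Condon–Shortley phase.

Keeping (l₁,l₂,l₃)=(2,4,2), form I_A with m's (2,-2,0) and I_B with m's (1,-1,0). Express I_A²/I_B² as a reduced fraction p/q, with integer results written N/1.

1/2

Shared (l₁,l₂,l₃)=(2,4,2): N and (l;000)² cancel in I_A²/I_B².
A: Δ = 4!·0!·4!/9! = 1/630; Racah Σ t=0..0: t=0:+1/96 = 1/96; ⇒ 3j(2 4 2; 2 -2 0)² = 1/42, sgn +1
B: Δ = 4!·0!·4!/9! = 1/630; Racah Σ t=1..1: t=1:−1/24 = -1/24; ⇒ 3j(2 4 2; 1 -1 0)² = 1/21, sgn -1
I_A²/I_B² = (1/42)/(1/21) = 1/2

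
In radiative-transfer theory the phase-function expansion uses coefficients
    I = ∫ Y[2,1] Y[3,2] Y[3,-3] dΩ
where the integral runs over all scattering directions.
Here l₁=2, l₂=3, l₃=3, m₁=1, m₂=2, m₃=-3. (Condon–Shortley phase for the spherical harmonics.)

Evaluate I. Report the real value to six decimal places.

-0.210261

Checks pass: Σm=0; 8 even; l₃=3∈[1,5].
(2·2+1)(2·3+1)(2·3+1) = 245
Δ: 2! 2! 4! / 9! → 1/3780
sum: t=0:+1/24 t=1:−1/4 t=2:+1/24 = -1/6
3j²(2 3 3; 0 0 0) = Δ·Π!·Σ² = 4/105  (sign +1)
sum: t=1:−1/48 = -1/48
3j²(2 3 3; 1 2 -3) = Δ·Π!·Σ² = 5/84  (sign -1)
combine: 4πI² = 245·4/105·5/84 = 5/9
take √, sign -1: I = -0.21026104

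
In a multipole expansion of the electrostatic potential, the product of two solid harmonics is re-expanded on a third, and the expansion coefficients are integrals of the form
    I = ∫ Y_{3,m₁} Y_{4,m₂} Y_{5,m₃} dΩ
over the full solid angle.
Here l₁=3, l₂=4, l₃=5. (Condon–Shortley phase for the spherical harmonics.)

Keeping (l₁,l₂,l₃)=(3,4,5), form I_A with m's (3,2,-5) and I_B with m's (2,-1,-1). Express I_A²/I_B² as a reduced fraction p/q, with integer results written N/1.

126/125

Same 3,4,5: normalisation and zero-m 3j drop out of the ratio.
A: Δ: 2! 4! 6! / 13! → 1/180180; sum: t=0:+1/34560 = 1/34560; 3j²(3 4 5; 3 2 -5) = Δ·Π!·Σ² = 5/286  (sign +1)
B: Δ: 2! 4! 6! / 13! → 1/180180; sum: t=0:+1/432 t=1:−1/1152 = 5/3456; 3j²(3 4 5; 2 -1 -1) = Δ·Π!·Σ² = 625/36036  (sign +1)
I_A²/I_B² = (5/286)/(625/36036) = 126/125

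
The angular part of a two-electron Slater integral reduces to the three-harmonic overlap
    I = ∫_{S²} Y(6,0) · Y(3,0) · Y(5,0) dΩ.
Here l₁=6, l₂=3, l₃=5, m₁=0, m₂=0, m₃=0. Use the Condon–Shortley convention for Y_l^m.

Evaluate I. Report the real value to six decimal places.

0.145631

Checks pass: Σm=0; 14 even; l₃=5∈[3,9].
(2·6+1)(2·3+1)(2·5+1) = 1001
Δ: 4! 8! 2! / 15! → 1/675675
sum: t=1:−1/8640 t=2:+1/2304 t=3:−1/8640 = 7/34560
3j²(6 3 5; 0 0 0) = Δ·Π!·Σ² = 7/429  (sign -1)
(m-triple is (0,0,0) — same symbol as above.)
combine: 4πI² = 1001·7/429·7/429 = 343/1287
take √, sign +1: I = 0.14563067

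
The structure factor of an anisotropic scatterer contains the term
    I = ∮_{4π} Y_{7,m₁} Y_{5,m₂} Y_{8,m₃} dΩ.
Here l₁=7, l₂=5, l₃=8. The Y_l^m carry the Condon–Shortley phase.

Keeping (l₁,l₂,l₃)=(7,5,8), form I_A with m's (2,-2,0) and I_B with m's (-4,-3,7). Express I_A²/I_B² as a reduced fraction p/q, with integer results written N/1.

l's match ⇒ only the (l;m) 3-j factors differ between A and B.
A: triangle coeff Δ(7,5,8) = 1/814773960; Σ_t [0,3]: t=0:+1/12441600 t=1:−1/4976640 t=2:+1/14515200 t=3:−1/348364800 = -19/348364800; (3j)²=19/2431 [(7 5 8; 2 -2 0)], sign=-1
B: triangle coeff Δ(7,5,8) = 1/814773960; Σ_t [1,2]: t=1:−1/2612736000 t=2:+1/1045094400 = 1/1741824000; (3j)²=33/3230 [(7 5 8; -4 -3 7)], sign=-1
I_A²/I_B² = (19/2431)/(33/3230) = 3610/4719

3610/4719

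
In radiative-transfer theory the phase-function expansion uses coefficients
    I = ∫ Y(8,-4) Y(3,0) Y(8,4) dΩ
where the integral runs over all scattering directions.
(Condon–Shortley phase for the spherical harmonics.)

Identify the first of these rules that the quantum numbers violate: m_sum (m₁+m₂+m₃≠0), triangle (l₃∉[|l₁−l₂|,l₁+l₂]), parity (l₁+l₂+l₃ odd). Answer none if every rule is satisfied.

m₁+m₂+m₃ = -4 + 0 + 4 = 0  ✓
triangle: |8−3|=5 ≤ l₃=8 ≤ 8+3=11  ✓
parity: l₁+l₂+l₃ = 19 is odd  ✗

parity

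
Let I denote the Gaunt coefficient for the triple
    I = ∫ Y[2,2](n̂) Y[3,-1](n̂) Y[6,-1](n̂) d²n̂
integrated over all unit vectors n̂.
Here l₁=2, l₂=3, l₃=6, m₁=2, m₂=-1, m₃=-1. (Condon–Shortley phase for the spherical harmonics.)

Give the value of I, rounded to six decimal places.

l₃=6 ∉ [1,5] — triangle fails ⇒ I = 0

0.000000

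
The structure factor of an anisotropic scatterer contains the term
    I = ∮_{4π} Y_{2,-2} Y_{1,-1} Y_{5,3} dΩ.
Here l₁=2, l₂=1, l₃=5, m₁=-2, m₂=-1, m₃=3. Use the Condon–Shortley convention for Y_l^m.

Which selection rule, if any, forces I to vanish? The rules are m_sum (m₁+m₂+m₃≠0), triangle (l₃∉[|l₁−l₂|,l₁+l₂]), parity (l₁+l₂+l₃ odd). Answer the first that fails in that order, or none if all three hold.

azimuthal sum: -2 − 1 + 3 = 0  ✓
1 ≤ 5 ≤ 3 (triangle on l)  ✗
L = 2 + 1 + 5 = 8 (even)

triangle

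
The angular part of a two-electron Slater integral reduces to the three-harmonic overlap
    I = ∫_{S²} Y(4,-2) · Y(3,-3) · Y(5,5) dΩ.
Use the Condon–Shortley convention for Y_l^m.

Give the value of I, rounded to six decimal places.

Rules hold: Σm=0, L=12 even, 1≤5≤7.
N = 9·7·11 = 693
Δ = 2!·6!·4!/13! = 1/180180
Racah Σ t=0..2: t=0:+1/576 t=1:−1/144 t=2:+1/576 = -1/288
⇒ 3j(4 3 5; 0 0 0)² = 20/1001, sgn +1
Racah Σ t=0..0: t=0:+1/34560 = 1/34560
⇒ 3j(4 3 5; -2 -3 5)² = 5/286, sgn +1
4πI² = N·(3j₀)²·(3jₘ)² = 450/1859
I = +1·√(0.242066/4π) = 0.13879110

0.138791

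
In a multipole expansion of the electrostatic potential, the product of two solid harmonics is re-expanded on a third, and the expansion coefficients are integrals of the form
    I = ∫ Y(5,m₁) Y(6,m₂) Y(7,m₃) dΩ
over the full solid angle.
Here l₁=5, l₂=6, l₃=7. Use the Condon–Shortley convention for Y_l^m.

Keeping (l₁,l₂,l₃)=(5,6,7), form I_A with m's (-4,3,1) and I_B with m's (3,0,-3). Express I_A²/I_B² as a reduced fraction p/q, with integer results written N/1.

l's match ⇒ only the (l;m) 3-j factors differ between A and B.
A: triangle coeff Δ(5,6,7) = 1/174594420; Σ_t [3,4]: t=3:−1/6220800 t=4:+1/2073600 = 1/3110400; (3j)²=3136/230945 [(5 6 7; -4 3 1)], sign=+1
B: triangle coeff Δ(5,6,7) = 1/174594420; Σ_t [0,2]: t=0:+1/1658880 t=1:−1/518400 t=2:+1/1658880 = -1/1382400; (3j)²=504/46189 [(5 6 7; 3 0 -3)], sign=-1
I_A²/I_B² = (3136/230945)/(504/46189) = 56/45

56/45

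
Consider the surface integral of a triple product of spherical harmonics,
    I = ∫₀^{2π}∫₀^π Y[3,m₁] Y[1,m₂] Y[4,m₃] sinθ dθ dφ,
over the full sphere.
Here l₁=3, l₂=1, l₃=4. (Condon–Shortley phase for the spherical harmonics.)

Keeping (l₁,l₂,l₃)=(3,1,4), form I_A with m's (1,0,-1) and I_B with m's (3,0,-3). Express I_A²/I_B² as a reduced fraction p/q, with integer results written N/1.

Shared (l₁,l₂,l₃)=(3,1,4): N and (l;000)² cancel in I_A²/I_B².
A: Δ = 0!·6!·2!/9! = 1/252; Racah Σ t=0..0: t=0:+1/48 = 1/48; ⇒ 3j(3 1 4; 1 0 -1)² = 5/84, sgn -1
B: Δ = 0!·6!·2!/9! = 1/252; Racah Σ t=0..0: t=0:+1/720 = 1/720; ⇒ 3j(3 1 4; 3 0 -3)² = 1/36, sgn -1
I_A²/I_B² = (5/84)/(1/36) = 15/7

15/7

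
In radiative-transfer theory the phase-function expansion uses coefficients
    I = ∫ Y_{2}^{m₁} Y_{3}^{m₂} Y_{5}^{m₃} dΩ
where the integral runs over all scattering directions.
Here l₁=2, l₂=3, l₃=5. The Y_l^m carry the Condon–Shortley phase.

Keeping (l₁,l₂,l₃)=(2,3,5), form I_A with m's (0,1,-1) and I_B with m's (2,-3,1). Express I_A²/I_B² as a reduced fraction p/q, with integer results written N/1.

90/1

Same 2,3,5: normalisation and zero-m 3j drop out of the ratio.
A: Δ: 0! 4! 6! / 11! → 1/2310; sum: t=0:+1/192 = 1/192; 3j²(2 3 5; 0 1 -1) = Δ·Π!·Σ² = 3/77  (sign +1)
B: Δ: 0! 4! 6! / 11! → 1/2310; sum: t=0:+1/17280 = 1/17280; 3j²(2 3 5; 2 -3 1) = Δ·Π!·Σ² = 1/2310  (sign +1)
I_A²/I_B² = (3/77)/(1/2310) = 90/1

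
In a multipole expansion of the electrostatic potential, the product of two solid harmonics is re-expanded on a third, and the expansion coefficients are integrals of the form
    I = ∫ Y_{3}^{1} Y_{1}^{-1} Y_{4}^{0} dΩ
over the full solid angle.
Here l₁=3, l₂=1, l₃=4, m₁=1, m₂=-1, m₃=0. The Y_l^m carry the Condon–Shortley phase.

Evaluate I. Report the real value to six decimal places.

0.150786

Rules hold: Σm=0, L=8 even, 2≤4≤4.
N = 7·3·9 = 189
Δ = 0!·6!·2!/9! = 1/252
Racah Σ t=0..0: t=0:+1/36 = 1/36
⇒ 3j(3 1 4; 0 0 0)² = 4/63, sgn +1
Racah Σ t=0..0: t=0:+1/96 = 1/96
⇒ 3j(3 1 4; 1 -1 0)² = 1/42, sgn +1
4πI² = N·(3j₀)²·(3jₘ)² = 2/7
I = +1·√(0.285714/4π) = 0.15078601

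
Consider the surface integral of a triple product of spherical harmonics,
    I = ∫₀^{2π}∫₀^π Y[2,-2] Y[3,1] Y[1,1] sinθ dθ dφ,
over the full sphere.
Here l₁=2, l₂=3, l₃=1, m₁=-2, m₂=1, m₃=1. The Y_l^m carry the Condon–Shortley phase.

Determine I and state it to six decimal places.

m-sum 0 ✓  L=6 even ✓  1≤1≤5 ✓
Π(2lᵢ+1) = 5×7×3 = 105
triangle coeff Δ(2,3,1) = 1/105
Σ_t [2,2]: t=2:+1/4 = 1/4
(3j)²=3/35 [(2 3 1; 0 0 0)], sign=-1
Σ_t [4,4]: t=4:+1/48 = 1/48
(3j)²=1/105 [(2 3 1; -2 1 1)], sign=+1
⇒ 4πI² = 3/35
I = (-1)√(3/35/(4π)) = -0.08258890

-0.082589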